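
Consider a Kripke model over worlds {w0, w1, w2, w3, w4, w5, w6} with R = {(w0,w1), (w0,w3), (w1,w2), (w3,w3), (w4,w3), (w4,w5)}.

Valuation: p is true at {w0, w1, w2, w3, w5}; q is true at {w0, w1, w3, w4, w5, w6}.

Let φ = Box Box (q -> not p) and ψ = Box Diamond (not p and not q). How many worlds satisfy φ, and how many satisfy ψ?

For Box Box (q -> not p):
w0: successors {w1, w3}; Box (q -> not p) there: w1:T, w3:F. ✗
w1: successors {w2}; Box (q -> not p) there: w2:T. ✓
w2: no successors, so Box Box (q -> not p) holds vacuously. ✓
w3: successors {w3}; Box (q -> not p) there: w3:F. ✗
w4: successors {w3, w5}; Box (q -> not p) there: w3:F, w5:T. ✗
w5: no successors, so Box Box (q -> not p) holds vacuously. ✓
w6: no successors, so Box Box (q -> not p) holds vacuously. ✓
— 4 worlds.
For Box Diamond (not p and not q):
w0: successors {w1, w3}; Diamond (not p and not q) there: w1:F, w3:F. ✗
w1: successors {w2}; Diamond (not p and not q) there: w2:F. ✗
w2: no successors, so Box Diamond (not p and not q) holds vacuously. ✓
w3: successors {w3}; Diamond (not p and not q) there: w3:F. ✗
w4: successors {w3, w5}; Diamond (not p and not q) there: w3:F, w5:F. ✗
w5: no successors, so Box Diamond (not p and not q) holds vacuously. ✓
w6: no successors, so Box Diamond (not p and not q) holds vacuously. ✓
— 3 worlds.

4 and 3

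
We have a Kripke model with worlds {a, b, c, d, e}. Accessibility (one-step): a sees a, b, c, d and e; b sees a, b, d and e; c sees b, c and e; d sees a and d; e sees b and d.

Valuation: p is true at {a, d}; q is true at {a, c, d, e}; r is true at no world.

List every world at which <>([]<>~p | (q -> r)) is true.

a: successors {a, b, c, d, e}; []<>~p | (q -> r) there: a:F, b:T, c:T, d:F, e:F. ✓
b: successors {a, b, d, e}; []<>~p | (q -> r) there: a:F, b:T, d:F, e:F. ✓
c: successors {b, c, e}; []<>~p | (q -> r) there: b:T, c:T, e:F. ✓
d: successors {a, d}; []<>~p | (q -> r) there: a:F, d:F. ✗
e: successors {b, d}; []<>~p | (q -> r) there: b:T, d:F. ✓

{a, b, c, e}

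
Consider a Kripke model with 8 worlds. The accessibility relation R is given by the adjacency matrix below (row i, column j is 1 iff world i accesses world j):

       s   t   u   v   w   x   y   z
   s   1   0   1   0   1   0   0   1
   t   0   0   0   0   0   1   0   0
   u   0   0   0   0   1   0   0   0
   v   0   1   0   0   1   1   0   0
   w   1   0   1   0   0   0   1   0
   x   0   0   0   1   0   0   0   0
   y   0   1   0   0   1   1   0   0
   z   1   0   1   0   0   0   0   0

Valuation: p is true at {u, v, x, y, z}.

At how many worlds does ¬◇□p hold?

s: ◇□p is F. ✓
t: ◇□p is T. ✗
u: ◇□p is F. ✓
v: ◇□p is T. ✗
w: ◇□p is F. ✓
x: ◇□p is F. ✓
y: ◇□p is T. ✗
z: ◇□p is F. ✓
Satisfying worlds: {s, u, w, x, z}.

5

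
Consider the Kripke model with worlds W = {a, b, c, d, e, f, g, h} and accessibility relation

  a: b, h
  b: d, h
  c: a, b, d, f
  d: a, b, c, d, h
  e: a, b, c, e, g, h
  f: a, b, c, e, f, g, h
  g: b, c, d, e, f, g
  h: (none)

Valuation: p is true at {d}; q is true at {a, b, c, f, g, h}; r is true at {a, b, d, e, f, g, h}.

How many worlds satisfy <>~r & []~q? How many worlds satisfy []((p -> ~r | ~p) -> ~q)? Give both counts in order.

For <>~r & []~q:
a: <>~r is F, []~q is F. ✗
b: <>~r is F, []~q is F. ✗
c: <>~r is F, []~q is F. ✗
d: <>~r is T, []~q is F. ✗
e: <>~r is T, []~q is F. ✗
f: <>~r is T, []~q is F. ✗
g: <>~r is T, []~q is F. ✗
h: <>~r is F, []~q is T. ✗
— 0 worlds.
For []((p -> ~r | ~p) -> ~q):
a: successors {b, h}; (p -> ~r | ~p) -> ~q there: b:F, h:F. ✗
b: successors {d, h}; (p -> ~r | ~p) -> ~q there: d:T, h:F. ✗
c: successors {a, b, d, f}; (p -> ~r | ~p) -> ~q there: a:F, b:F, d:T, f:F. ✗
d: successors {a, b, c, d, h}; (p -> ~r | ~p) -> ~q there: a:F, b:F, c:F, d:T, h:F. ✗
e: successors {a, b, c, e, g, h}; (p -> ~r | ~p) -> ~q there: a:F, b:F, c:F, e:T, g:F, h:F. ✗
f: successors {a, b, c, e, f, g, h}; (p -> ~r | ~p) -> ~q there: a:F, b:F, c:F, e:T, f:F, g:F, h:F. ✗
g: successors {b, c, d, e, f, g}; (p -> ~r | ~p) -> ~q there: b:F, c:F, d:T, e:T, f:F, g:F. ✗
h: no successors, so []((p -> ~r | ~p) -> ~q) holds vacuously. ✓
— 1 world.

0 and 1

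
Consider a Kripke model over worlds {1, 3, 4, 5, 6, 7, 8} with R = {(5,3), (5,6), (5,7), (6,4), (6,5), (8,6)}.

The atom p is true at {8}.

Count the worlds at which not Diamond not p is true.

4

1: Diamond not p is F. ✓
3: Diamond not p is F. ✓
4: Diamond not p is F. ✓
5: Diamond not p is T. ✗
6: Diamond not p is T. ✗
7: Diamond not p is F. ✓
8: Diamond not p is T. ✗
Satisfying worlds: {1, 3, 4, 7}.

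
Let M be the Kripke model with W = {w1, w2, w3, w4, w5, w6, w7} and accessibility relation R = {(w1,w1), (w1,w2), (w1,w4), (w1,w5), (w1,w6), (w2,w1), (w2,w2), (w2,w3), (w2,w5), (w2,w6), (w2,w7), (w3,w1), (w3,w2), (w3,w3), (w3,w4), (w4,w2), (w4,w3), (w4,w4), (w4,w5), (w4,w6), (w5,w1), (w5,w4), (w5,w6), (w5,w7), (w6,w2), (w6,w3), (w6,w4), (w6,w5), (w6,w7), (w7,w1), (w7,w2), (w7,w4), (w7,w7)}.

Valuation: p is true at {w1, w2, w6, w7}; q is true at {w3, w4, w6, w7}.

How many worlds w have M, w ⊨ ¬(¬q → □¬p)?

w1: ¬q → □¬p is F. ✓
w2: ¬q → □¬p is F. ✓
w3: ¬q → □¬p is T. ✗
w4: ¬q → □¬p is T. ✗
w5: ¬q → □¬p is F. ✓
w6: ¬q → □¬p is T. ✗
w7: ¬q → □¬p is T. ✗
Satisfying worlds: {w1, w2, w5}.

3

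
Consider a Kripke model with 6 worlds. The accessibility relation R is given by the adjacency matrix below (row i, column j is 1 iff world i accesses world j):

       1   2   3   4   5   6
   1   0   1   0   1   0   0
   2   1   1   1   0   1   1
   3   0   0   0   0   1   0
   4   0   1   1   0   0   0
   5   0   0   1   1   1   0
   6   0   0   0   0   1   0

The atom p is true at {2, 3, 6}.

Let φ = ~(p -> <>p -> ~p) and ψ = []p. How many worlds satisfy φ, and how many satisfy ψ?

For ~(p -> <>p -> ~p):
1: p -> <>p -> ~p is T. ✗
2: p -> <>p -> ~p is F. ✓
3: p -> <>p -> ~p is T. ✗
4: p -> <>p -> ~p is T. ✗
5: p -> <>p -> ~p is T. ✗
6: p -> <>p -> ~p is T. ✗
— 1 world.
For []p:
1: successors {2, 4}; p there: 2:T, 4:F. ✗
2: successors {1, 2, 3, 5, 6}; p there: 1:F, 2:T, 3:T, 5:F, 6:T. ✗
3: successors {5}; p there: 5:F. ✗
4: successors {2, 3}; p there: 2:T, 3:T. ✓
5: successors {3, 4, 5}; p there: 3:T, 4:F, 5:F. ✗
6: successors {5}; p there: 5:F. ✗
— 1 world.

1 and 1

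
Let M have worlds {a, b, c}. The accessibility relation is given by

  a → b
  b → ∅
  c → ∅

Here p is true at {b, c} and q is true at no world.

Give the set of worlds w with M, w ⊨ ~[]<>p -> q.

a: ~[]<>p is T, q is F. ✗
b: ~[]<>p is F, q is F. ✓
c: ~[]<>p is F, q is F. ✓

{b, c}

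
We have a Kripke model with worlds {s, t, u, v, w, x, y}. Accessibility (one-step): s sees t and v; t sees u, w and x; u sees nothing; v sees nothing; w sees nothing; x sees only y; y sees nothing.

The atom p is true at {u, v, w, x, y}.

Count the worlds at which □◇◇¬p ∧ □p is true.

4

s: □◇◇¬p is F, □p is F. ✗
t: □◇◇¬p is F, □p is T. ✗
u: □◇◇¬p is T, □p is T. ✓
v: □◇◇¬p is T, □p is T. ✓
w: □◇◇¬p is T, □p is T. ✓
x: □◇◇¬p is F, □p is T. ✗
y: □◇◇¬p is T, □p is T. ✓
Satisfying worlds: {u, v, w, y}.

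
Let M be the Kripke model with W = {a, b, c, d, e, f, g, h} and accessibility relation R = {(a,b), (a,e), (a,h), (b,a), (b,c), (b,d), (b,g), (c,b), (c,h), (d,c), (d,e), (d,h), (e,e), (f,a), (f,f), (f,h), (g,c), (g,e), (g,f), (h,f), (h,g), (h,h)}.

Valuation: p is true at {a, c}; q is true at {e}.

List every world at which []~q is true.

a: successors {b, e, h}; ~q there: b:T, e:F, h:T. ✗
b: successors {a, c, d, g}; ~q there: a:T, c:T, d:T, g:T. ✓
c: successors {b, h}; ~q there: b:T, h:T. ✓
d: successors {c, e, h}; ~q there: c:T, e:F, h:T. ✗
e: successors {e}; ~q there: e:F. ✗
f: successors {a, f, h}; ~q there: a:T, f:T, h:T. ✓
g: successors {c, e, f}; ~q there: c:T, e:F, f:T. ✗
h: successors {f, g, h}; ~q there: f:T, g:T, h:T. ✓

{b, c, f, h}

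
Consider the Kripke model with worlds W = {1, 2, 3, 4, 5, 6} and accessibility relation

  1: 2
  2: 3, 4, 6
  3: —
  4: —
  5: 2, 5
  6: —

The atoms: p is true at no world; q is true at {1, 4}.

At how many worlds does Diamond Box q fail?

5

1: successors {2}; Box q there: 2:F. ✗
2: successors {3, 4, 6}; Box q there: 3:T, 4:T, 6:T. ✓
3: no successors, so Diamond Box q fails. ✗
4: no successors, so Diamond Box q fails. ✗
5: successors {2, 5}; Box q there: 2:F, 5:F. ✗
6: no successors, so Diamond Box q fails. ✗
Satisfying worlds: {2}.
So Diamond Box q fails at the other 5 worlds.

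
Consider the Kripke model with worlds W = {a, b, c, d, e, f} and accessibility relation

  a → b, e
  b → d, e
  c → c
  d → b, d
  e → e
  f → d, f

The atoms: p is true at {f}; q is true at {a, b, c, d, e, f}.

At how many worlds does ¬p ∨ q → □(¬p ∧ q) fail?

1

a: ¬p ∨ q is T, □(¬p ∧ q) is T. ✓
b: ¬p ∨ q is T, □(¬p ∧ q) is T. ✓
c: ¬p ∨ q is T, □(¬p ∧ q) is T. ✓
d: ¬p ∨ q is T, □(¬p ∧ q) is T. ✓
e: ¬p ∨ q is T, □(¬p ∧ q) is T. ✓
f: ¬p ∨ q is T, □(¬p ∧ q) is F. ✗
Satisfying worlds: {a, b, c, d, e}.
So ¬p ∨ q → □(¬p ∧ q) fails at the other 1 world.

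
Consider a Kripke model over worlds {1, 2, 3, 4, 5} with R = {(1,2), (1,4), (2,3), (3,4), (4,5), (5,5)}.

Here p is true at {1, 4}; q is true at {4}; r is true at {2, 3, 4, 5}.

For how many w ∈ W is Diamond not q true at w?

4

1: successors {2, 4}; not q there: 2:T, 4:F. ✓
2: successors {3}; not q there: 3:T. ✓
3: successors {4}; not q there: 4:F. ✗
4: successors {5}; not q there: 5:T. ✓
5: successors {5}; not q there: 5:T. ✓
Satisfying worlds: {1, 2, 4, 5}.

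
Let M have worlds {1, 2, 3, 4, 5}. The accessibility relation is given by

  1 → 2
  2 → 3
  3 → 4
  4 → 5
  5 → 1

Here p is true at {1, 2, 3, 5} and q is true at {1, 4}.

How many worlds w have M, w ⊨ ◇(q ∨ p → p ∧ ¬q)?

3

1: successors {2}; q ∨ p → p ∧ ¬q there: 2:T. ✓
2: successors {3}; q ∨ p → p ∧ ¬q there: 3:T. ✓
3: successors {4}; q ∨ p → p ∧ ¬q there: 4:F. ✗
4: successors {5}; q ∨ p → p ∧ ¬q there: 5:T. ✓
5: successors {1}; q ∨ p → p ∧ ¬q there: 1:F. ✗
Satisfying worlds: {1, 2, 4}.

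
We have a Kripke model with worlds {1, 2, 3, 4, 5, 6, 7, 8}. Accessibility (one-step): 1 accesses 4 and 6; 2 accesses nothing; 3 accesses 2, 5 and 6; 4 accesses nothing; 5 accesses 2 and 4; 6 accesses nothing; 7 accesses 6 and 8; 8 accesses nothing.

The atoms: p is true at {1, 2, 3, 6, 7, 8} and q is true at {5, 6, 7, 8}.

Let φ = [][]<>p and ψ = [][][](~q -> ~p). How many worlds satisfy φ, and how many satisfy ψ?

For [][]<>p:
1: successors {4, 6}; []<>p there: 4:T, 6:T. ✓
2: no successors, so [][]<>p holds vacuously. ✓
3: successors {2, 5, 6}; []<>p there: 2:T, 5:F, 6:T. ✗
4: no successors, so [][]<>p holds vacuously. ✓
5: successors {2, 4}; []<>p there: 2:T, 4:T. ✓
6: no successors, so [][]<>p holds vacuously. ✓
7: successors {6, 8}; []<>p there: 6:T, 8:T. ✓
8: no successors, so [][]<>p holds vacuously. ✓
— 7 worlds.
For [][][](~q -> ~p):
1: successors {4, 6}; [][](~q -> ~p) there: 4:T, 6:T. ✓
2: no successors, so [][][](~q -> ~p) holds vacuously. ✓
3: successors {2, 5, 6}; [][](~q -> ~p) there: 2:T, 5:T, 6:T. ✓
4: no successors, so [][][](~q -> ~p) holds vacuously. ✓
5: successors {2, 4}; [][](~q -> ~p) there: 2:T, 4:T. ✓
6: no successors, so [][][](~q -> ~p) holds vacuously. ✓
7: successors {6, 8}; [][](~q -> ~p) there: 6:T, 8:T. ✓
8: no successors, so [][][](~q -> ~p) holds vacuously. ✓
— 8 worlds.

7 and 8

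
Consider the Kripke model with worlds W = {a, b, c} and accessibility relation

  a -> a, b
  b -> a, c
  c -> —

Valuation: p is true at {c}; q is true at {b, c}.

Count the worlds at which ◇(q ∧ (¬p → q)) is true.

2

a: successors {a, b}; q ∧ (¬p → q) there: a:F, b:T. ✓
b: successors {a, c}; q ∧ (¬p → q) there: a:F, c:T. ✓
c: no successors, so ◇(q ∧ (¬p → q)) fails. ✗
Satisfying worlds: {a, b}.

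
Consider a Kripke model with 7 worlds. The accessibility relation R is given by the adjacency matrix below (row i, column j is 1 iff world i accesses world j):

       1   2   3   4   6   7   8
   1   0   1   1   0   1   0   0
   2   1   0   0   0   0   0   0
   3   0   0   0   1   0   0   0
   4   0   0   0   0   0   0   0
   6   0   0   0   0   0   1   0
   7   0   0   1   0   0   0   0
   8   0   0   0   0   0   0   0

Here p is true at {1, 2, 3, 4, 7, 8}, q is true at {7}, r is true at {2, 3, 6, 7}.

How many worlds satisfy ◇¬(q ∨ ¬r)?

2

1: successors {2, 3, 6}; ¬(q ∨ ¬r) there: 2:T, 3:T, 6:T. ✓
2: successors {1}; ¬(q ∨ ¬r) there: 1:F. ✗
3: successors {4}; ¬(q ∨ ¬r) there: 4:F. ✗
4: no successors, so ◇¬(q ∨ ¬r) fails. ✗
6: successors {7}; ¬(q ∨ ¬r) there: 7:F. ✗
7: successors {3}; ¬(q ∨ ¬r) there: 3:T. ✓
8: no successors, so ◇¬(q ∨ ¬r) fails. ✗
Satisfying worlds: {1, 7}.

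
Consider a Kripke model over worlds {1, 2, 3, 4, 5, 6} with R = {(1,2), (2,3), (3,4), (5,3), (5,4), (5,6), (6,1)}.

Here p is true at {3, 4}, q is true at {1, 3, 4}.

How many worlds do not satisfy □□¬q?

1: successors {2}; □¬q there: 2:F. ✗
2: successors {3}; □¬q there: 3:F. ✗
3: successors {4}; □¬q there: 4:T. ✓
4: no successors, so □□¬q holds vacuously. ✓
5: successors {3, 4, 6}; □¬q there: 3:F, 4:T, 6:F. ✗
6: successors {1}; □¬q there: 1:T. ✓
Satisfying worlds: {3, 4, 6}.
So □□¬q fails at the other 3 worlds.

3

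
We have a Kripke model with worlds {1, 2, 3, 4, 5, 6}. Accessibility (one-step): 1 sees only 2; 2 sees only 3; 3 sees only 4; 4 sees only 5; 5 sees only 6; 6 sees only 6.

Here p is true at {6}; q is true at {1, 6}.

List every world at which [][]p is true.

1: successors {2}; []p there: 2:F. ✗
2: successors {3}; []p there: 3:F. ✗
3: successors {4}; []p there: 4:F. ✗
4: successors {5}; []p there: 5:T. ✓
5: successors {6}; []p there: 6:T. ✓
6: successors {6}; []p there: 6:T. ✓

{4, 5, 6}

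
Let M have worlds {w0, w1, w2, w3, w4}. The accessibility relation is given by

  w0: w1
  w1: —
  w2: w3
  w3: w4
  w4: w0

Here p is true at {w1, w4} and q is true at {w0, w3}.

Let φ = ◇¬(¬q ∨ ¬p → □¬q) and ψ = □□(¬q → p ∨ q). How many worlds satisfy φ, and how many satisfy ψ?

1 and 5

For ◇¬(¬q ∨ ¬p → □¬q):
w0: successors {w1}; ¬(¬q ∨ ¬p → □¬q) there: w1:F. ✗
w1: no successors, so ◇¬(¬q ∨ ¬p → □¬q) fails. ✗
w2: successors {w3}; ¬(¬q ∨ ¬p → □¬q) there: w3:F. ✗
w3: successors {w4}; ¬(¬q ∨ ¬p → □¬q) there: w4:T. ✓
w4: successors {w0}; ¬(¬q ∨ ¬p → □¬q) there: w0:F. ✗
— 1 world.
For □□(¬q → p ∨ q):
w0: successors {w1}; □(¬q → p ∨ q) there: w1:T. ✓
w1: no successors, so □□(¬q → p ∨ q) holds vacuously. ✓
w2: successors {w3}; □(¬q → p ∨ q) there: w3:T. ✓
w3: successors {w4}; □(¬q → p ∨ q) there: w4:T. ✓
w4: successors {w0}; □(¬q → p ∨ q) there: w0:T. ✓
— 5 worlds.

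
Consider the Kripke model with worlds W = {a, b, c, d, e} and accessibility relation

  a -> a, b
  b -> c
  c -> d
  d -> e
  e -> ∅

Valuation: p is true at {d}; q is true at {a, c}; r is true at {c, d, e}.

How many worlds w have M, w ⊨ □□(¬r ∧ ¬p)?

a: successors {a, b}; □(¬r ∧ ¬p) there: a:T, b:F. ✗
b: successors {c}; □(¬r ∧ ¬p) there: c:F. ✗
c: successors {d}; □(¬r ∧ ¬p) there: d:F. ✗
d: successors {e}; □(¬r ∧ ¬p) there: e:T. ✓
e: no successors, so □□(¬r ∧ ¬p) holds vacuously. ✓
Satisfying worlds: {d, e}.

2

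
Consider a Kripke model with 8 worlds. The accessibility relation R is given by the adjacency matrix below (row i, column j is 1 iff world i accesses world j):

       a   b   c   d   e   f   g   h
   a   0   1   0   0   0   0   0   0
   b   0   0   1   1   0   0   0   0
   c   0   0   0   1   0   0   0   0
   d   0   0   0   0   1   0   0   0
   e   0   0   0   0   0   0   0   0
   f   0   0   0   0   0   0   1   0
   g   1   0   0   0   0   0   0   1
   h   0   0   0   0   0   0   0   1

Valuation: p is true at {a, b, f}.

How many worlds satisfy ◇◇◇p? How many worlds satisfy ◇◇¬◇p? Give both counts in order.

For ◇◇◇p:
a: successors {b}; ◇◇p there: b:F. ✗
b: successors {c, d}; ◇◇p there: c:F, d:F. ✗
c: successors {d}; ◇◇p there: d:F. ✗
d: successors {e}; ◇◇p there: e:F. ✗
e: no successors, so ◇◇◇p fails. ✗
f: successors {g}; ◇◇p there: g:T. ✓
g: successors {a, h}; ◇◇p there: a:F, h:F. ✗
h: successors {h}; ◇◇p there: h:F. ✗
— 1 world.
For ◇◇¬◇p:
a: successors {b}; ◇¬◇p there: b:T. ✓
b: successors {c, d}; ◇¬◇p there: c:T, d:T. ✓
c: successors {d}; ◇¬◇p there: d:T. ✓
d: successors {e}; ◇¬◇p there: e:F. ✗
e: no successors, so ◇◇¬◇p fails. ✗
f: successors {g}; ◇¬◇p there: g:T. ✓
g: successors {a, h}; ◇¬◇p there: a:T, h:T. ✓
h: successors {h}; ◇¬◇p there: h:T. ✓
— 6 worlds.

1 and 6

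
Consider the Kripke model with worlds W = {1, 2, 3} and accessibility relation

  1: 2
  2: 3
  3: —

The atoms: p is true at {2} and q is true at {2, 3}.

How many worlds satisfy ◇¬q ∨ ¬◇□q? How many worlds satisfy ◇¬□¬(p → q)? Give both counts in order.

1 and 1

For ◇¬q ∨ ¬◇□q:
1: ◇¬q is F, ¬◇□q is F. ✗
2: ◇¬q is F, ¬◇□q is F. ✗
3: ◇¬q is F, ¬◇□q is T. ✓
— 1 world.
For ◇¬□¬(p → q):
1: successors {2}; ¬□¬(p → q) there: 2:T. ✓
2: successors {3}; ¬□¬(p → q) there: 3:F. ✗
3: no successors, so ◇¬□¬(p → q) fails. ✗
— 1 world.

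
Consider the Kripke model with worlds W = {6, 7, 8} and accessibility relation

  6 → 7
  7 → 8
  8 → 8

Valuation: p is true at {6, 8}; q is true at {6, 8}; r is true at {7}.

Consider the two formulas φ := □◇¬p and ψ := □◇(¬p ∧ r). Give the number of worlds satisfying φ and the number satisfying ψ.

For □◇¬p:
6: successors {7}; ◇¬p there: 7:F. ✗
7: successors {8}; ◇¬p there: 8:F. ✗
8: successors {8}; ◇¬p there: 8:F. ✗
— 0 worlds.
For □◇(¬p ∧ r):
6: successors {7}; ◇(¬p ∧ r) there: 7:F. ✗
7: successors {8}; ◇(¬p ∧ r) there: 8:F. ✗
8: successors {8}; ◇(¬p ∧ r) there: 8:F. ✗
— 0 worlds.

0 and 0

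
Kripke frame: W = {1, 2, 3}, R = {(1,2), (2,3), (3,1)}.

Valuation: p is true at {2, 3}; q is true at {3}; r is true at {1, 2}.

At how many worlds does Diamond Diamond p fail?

1

1: successors {2}; Diamond p there: 2:T. ✓
2: successors {3}; Diamond p there: 3:F. ✗
3: successors {1}; Diamond p there: 1:T. ✓
Satisfying worlds: {1, 3}.
So Diamond Diamond p fails at the other 1 world.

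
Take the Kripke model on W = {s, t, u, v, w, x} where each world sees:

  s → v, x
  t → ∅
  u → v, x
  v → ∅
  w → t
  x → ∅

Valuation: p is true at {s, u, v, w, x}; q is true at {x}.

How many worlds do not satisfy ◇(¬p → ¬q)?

s: successors {v, x}; ¬p → ¬q there: v:T, x:T. ✓
t: no successors, so ◇(¬p → ¬q) fails. ✗
u: successors {v, x}; ¬p → ¬q there: v:T, x:T. ✓
v: no successors, so ◇(¬p → ¬q) fails. ✗
w: successors {t}; ¬p → ¬q there: t:T. ✓
x: no successors, so ◇(¬p → ¬q) fails. ✗
Satisfying worlds: {s, u, w}.
So ◇(¬p → ¬q) fails at the other 3 worlds.

3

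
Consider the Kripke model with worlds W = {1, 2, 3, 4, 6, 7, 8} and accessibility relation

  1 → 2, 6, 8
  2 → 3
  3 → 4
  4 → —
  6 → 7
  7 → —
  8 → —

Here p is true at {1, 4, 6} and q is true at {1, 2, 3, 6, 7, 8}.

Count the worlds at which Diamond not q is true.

1

1: successors {2, 6, 8}; not q there: 2:F, 6:F, 8:F. ✗
2: successors {3}; not q there: 3:F. ✗
3: successors {4}; not q there: 4:T. ✓
4: no successors, so Diamond not q fails. ✗
6: successors {7}; not q there: 7:F. ✗
7: no successors, so Diamond not q fails. ✗
8: no successors, so Diamond not q fails. ✗
Satisfying worlds: {3}.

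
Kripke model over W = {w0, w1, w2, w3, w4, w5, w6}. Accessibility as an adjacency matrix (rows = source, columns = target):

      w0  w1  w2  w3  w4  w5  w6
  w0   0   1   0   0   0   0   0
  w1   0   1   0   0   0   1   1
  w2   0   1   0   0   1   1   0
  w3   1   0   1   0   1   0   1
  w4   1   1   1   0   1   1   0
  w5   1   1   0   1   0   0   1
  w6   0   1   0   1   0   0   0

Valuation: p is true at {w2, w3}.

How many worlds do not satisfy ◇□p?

w0: successors {w1}; □p there: w1:F. ✗
w1: successors {w1, w5, w6}; □p there: w1:F, w5:F, w6:F. ✗
w2: successors {w1, w4, w5}; □p there: w1:F, w4:F, w5:F. ✗
w3: successors {w0, w2, w4, w6}; □p there: w0:F, w2:F, w4:F, w6:F. ✗
w4: successors {w0, w1, w2, w4, w5}; □p there: w0:F, w1:F, w2:F, w4:F, w5:F. ✗
w5: successors {w0, w1, w3, w6}; □p there: w0:F, w1:F, w3:F, w6:F. ✗
w6: successors {w1, w3}; □p there: w1:F, w3:F. ✗
Satisfying worlds: ∅.
So ◇□p fails at the other 7 worlds.

7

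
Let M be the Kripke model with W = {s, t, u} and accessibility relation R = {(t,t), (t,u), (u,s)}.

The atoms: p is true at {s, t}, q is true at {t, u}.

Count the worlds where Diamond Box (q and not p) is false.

s: no successors, so Diamond Box (q and not p) fails. ✗
t: successors {t, u}; Box (q and not p) there: t:F, u:F. ✗
u: successors {s}; Box (q and not p) there: s:T. ✓
Satisfying worlds: {u}.
So Diamond Box (q and not p) fails at the other 2 worlds.

2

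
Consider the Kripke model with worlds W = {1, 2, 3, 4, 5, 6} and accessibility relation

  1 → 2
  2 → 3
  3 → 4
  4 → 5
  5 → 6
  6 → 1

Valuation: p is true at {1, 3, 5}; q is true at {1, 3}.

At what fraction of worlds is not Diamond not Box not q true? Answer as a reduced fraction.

2/3

1: Diamond not Box not q is T. ✗
2: Diamond not Box not q is F. ✓
3: Diamond not Box not q is F. ✓
4: Diamond not Box not q is F. ✓
5: Diamond not Box not q is T. ✗
6: Diamond not Box not q is F. ✓
That's 4 of 6 worlds, so 4/6 = 2/3.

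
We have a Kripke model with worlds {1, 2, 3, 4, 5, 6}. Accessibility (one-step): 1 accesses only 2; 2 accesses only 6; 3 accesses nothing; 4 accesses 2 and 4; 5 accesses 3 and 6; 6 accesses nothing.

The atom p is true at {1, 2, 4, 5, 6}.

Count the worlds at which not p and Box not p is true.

1: not p is F, Box not p is F. ✗
2: not p is F, Box not p is F. ✗
3: not p is T, Box not p is T. ✓
4: not p is F, Box not p is F. ✗
5: not p is F, Box not p is F. ✗
6: not p is F, Box not p is T. ✗
Satisfying worlds: {3}.

1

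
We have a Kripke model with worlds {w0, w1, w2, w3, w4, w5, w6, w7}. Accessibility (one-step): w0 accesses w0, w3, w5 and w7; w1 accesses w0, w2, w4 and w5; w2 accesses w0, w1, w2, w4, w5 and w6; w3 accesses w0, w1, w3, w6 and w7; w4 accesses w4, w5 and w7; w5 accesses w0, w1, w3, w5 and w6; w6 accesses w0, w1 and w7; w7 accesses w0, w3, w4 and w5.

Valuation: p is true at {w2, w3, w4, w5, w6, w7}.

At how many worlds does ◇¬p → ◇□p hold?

w0: ◇¬p is T, ◇□p is F. ✗
w1: ◇¬p is T, ◇□p is T. ✓
w2: ◇¬p is T, ◇□p is T. ✓
w3: ◇¬p is T, ◇□p is F. ✗
w4: ◇¬p is F, ◇□p is T. ✓
w5: ◇¬p is T, ◇□p is F. ✗
w6: ◇¬p is T, ◇□p is F. ✗
w7: ◇¬p is T, ◇□p is T. ✓
Satisfying worlds: {w1, w2, w4, w7}.

4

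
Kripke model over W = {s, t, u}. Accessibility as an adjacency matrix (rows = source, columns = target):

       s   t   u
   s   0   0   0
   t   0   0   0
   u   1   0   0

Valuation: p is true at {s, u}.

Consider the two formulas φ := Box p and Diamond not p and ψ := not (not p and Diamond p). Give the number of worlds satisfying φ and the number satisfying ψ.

0 and 3

For Box p and Diamond not p:
s: Box p is T, Diamond not p is F. ✗
t: Box p is T, Diamond not p is F. ✗
u: Box p is T, Diamond not p is F. ✗
— 0 worlds.
For not (not p and Diamond p):
s: not p and Diamond p is F. ✓
t: not p and Diamond p is F. ✓
u: not p and Diamond p is F. ✓
— 3 worlds.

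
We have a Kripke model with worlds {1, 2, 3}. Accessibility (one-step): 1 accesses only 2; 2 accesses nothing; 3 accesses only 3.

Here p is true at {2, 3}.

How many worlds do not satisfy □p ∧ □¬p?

1: □p is T, □¬p is F. ✗
2: □p is T, □¬p is T. ✓
3: □p is T, □¬p is F. ✗
Satisfying worlds: {2}.
So □p ∧ □¬p fails at the other 2 worlds.

2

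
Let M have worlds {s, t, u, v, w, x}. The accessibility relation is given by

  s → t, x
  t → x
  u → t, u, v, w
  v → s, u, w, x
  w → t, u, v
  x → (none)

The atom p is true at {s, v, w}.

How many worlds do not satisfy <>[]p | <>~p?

s: <>[]p is T, <>~p is T. ✓
t: <>[]p is T, <>~p is T. ✓
u: <>[]p is F, <>~p is T. ✓
v: <>[]p is T, <>~p is T. ✓
w: <>[]p is F, <>~p is T. ✓
x: <>[]p is F, <>~p is F. ✗
Satisfying worlds: {s, t, u, v, w}.
So <>[]p | <>~p fails at the other 1 world.

1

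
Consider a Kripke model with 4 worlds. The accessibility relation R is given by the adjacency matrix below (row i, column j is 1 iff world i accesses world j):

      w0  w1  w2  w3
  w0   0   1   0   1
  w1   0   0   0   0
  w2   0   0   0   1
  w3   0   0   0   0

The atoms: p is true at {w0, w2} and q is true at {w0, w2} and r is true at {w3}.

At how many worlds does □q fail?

2

w0: successors {w1, w3}; q there: w1:F, w3:F. ✗
w1: no successors, so □q holds vacuously. ✓
w2: successors {w3}; q there: w3:F. ✗
w3: no successors, so □q holds vacuously. ✓
Satisfying worlds: {w1, w3}.
So □q fails at the other 2 worlds.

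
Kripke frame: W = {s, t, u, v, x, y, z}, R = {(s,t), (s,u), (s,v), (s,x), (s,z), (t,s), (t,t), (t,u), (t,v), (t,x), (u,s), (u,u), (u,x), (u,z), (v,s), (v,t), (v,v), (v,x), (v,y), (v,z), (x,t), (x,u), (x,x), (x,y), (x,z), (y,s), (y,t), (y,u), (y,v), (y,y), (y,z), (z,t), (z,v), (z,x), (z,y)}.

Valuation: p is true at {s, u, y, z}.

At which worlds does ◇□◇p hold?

s: successors {t, u, v, x, z}; □◇p there: t:T, u:T, v:T, x:T, z:T. ✓
t: successors {s, t, u, v, x}; □◇p there: s:T, t:T, u:T, v:T, x:T. ✓
u: successors {s, u, x, z}; □◇p there: s:T, u:T, x:T, z:T. ✓
v: successors {s, t, v, x, y, z}; □◇p there: s:T, t:T, v:T, x:T, y:T, z:T. ✓
x: successors {t, u, x, y, z}; □◇p there: t:T, u:T, x:T, y:T, z:T. ✓
y: successors {s, t, u, v, y, z}; □◇p there: s:T, t:T, u:T, v:T, y:T, z:T. ✓
z: successors {t, v, x, y}; □◇p there: t:T, v:T, x:T, y:T. ✓

{s, t, u, v, x, y, z}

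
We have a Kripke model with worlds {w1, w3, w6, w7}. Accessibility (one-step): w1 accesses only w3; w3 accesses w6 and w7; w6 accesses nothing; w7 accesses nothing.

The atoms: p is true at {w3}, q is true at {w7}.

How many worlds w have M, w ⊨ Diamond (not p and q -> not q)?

2

w1: successors {w3}; not p and q -> not q there: w3:T. ✓
w3: successors {w6, w7}; not p and q -> not q there: w6:T, w7:F. ✓
w6: no successors, so Diamond (not p and q -> not q) fails. ✗
w7: no successors, so Diamond (not p and q -> not q) fails. ✗
Satisfying worlds: {w1, w3}.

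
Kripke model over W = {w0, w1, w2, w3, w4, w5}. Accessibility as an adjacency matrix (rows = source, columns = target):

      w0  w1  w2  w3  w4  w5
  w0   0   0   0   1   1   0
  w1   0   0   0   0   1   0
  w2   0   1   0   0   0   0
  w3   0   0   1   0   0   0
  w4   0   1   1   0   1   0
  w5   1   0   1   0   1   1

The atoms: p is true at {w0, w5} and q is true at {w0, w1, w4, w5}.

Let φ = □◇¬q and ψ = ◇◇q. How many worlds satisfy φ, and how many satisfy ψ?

2 and 6

For □◇¬q:
w0: successors {w3, w4}; ◇¬q there: w3:T, w4:T. ✓
w1: successors {w4}; ◇¬q there: w4:T. ✓
w2: successors {w1}; ◇¬q there: w1:F. ✗
w3: successors {w2}; ◇¬q there: w2:F. ✗
w4: successors {w1, w2, w4}; ◇¬q there: w1:F, w2:F, w4:T. ✗
w5: successors {w0, w2, w4, w5}; ◇¬q there: w0:T, w2:F, w4:T, w5:T. ✗
— 2 worlds.
For ◇◇q:
w0: successors {w3, w4}; ◇q there: w3:F, w4:T. ✓
w1: successors {w4}; ◇q there: w4:T. ✓
w2: successors {w1}; ◇q there: w1:T. ✓
w3: successors {w2}; ◇q there: w2:T. ✓
w4: successors {w1, w2, w4}; ◇q there: w1:T, w2:T, w4:T. ✓
w5: successors {w0, w2, w4, w5}; ◇q there: w0:T, w2:T, w4:T, w5:T. ✓
— 6 worlds.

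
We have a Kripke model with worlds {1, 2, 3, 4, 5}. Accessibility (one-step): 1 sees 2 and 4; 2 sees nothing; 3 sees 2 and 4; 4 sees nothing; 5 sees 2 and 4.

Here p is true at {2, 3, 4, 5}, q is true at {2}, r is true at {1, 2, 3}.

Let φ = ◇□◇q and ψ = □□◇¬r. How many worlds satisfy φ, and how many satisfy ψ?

For ◇□◇q:
1: successors {2, 4}; □◇q there: 2:T, 4:T. ✓
2: no successors, so ◇□◇q fails. ✗
3: successors {2, 4}; □◇q there: 2:T, 4:T. ✓
4: no successors, so ◇□◇q fails. ✗
5: successors {2, 4}; □◇q there: 2:T, 4:T. ✓
— 3 worlds.
For □□◇¬r:
1: successors {2, 4}; □◇¬r there: 2:T, 4:T. ✓
2: no successors, so □□◇¬r holds vacuously. ✓
3: successors {2, 4}; □◇¬r there: 2:T, 4:T. ✓
4: no successors, so □□◇¬r holds vacuously. ✓
5: successors {2, 4}; □◇¬r there: 2:T, 4:T. ✓
— 5 worlds.

3 and 5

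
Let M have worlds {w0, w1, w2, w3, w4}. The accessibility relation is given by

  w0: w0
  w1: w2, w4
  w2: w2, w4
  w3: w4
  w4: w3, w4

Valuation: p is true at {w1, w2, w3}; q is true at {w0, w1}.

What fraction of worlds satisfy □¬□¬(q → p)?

w0: successors {w0}; ¬□¬(q → p) there: w0:F. ✗
w1: successors {w2, w4}; ¬□¬(q → p) there: w2:T, w4:T. ✓
w2: successors {w2, w4}; ¬□¬(q → p) there: w2:T, w4:T. ✓
w3: successors {w4}; ¬□¬(q → p) there: w4:T. ✓
w4: successors {w3, w4}; ¬□¬(q → p) there: w3:T, w4:T. ✓
That's 4 of 5 worlds, so 4/5.

4/5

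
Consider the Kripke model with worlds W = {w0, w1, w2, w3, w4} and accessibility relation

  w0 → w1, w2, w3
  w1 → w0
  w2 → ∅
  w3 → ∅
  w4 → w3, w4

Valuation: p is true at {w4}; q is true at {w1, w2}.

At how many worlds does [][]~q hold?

w0: successors {w1, w2, w3}; []~q there: w1:T, w2:T, w3:T. ✓
w1: successors {w0}; []~q there: w0:F. ✗
w2: no successors, so [][]~q holds vacuously. ✓
w3: no successors, so [][]~q holds vacuously. ✓
w4: successors {w3, w4}; []~q there: w3:T, w4:T. ✓
Satisfying worlds: {w0, w2, w3, w4}.

4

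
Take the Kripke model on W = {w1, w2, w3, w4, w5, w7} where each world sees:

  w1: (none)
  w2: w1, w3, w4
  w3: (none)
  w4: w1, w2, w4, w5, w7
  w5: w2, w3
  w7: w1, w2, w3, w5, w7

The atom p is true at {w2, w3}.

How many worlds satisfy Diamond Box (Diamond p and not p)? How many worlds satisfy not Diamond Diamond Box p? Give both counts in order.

For Diamond Box (Diamond p and not p):
w1: no successors, so Diamond Box (Diamond p and not p) fails. ✗
w2: successors {w1, w3, w4}; Box (Diamond p and not p) there: w1:T, w3:T, w4:F. ✓
w3: no successors, so Diamond Box (Diamond p and not p) fails. ✗
w4: successors {w1, w2, w4, w5, w7}; Box (Diamond p and not p) there: w1:T, w2:F, w4:F, w5:F, w7:F. ✓
w5: successors {w2, w3}; Box (Diamond p and not p) there: w2:F, w3:T. ✓
w7: successors {w1, w2, w3, w5, w7}; Box (Diamond p and not p) there: w1:T, w2:F, w3:T, w5:F, w7:F. ✓
— 4 worlds.
For not Diamond Diamond Box p:
w1: Diamond Diamond Box p is F. ✓
w2: Diamond Diamond Box p is T. ✗
w3: Diamond Diamond Box p is F. ✓
w4: Diamond Diamond Box p is T. ✗
w5: Diamond Diamond Box p is T. ✗
w7: Diamond Diamond Box p is T. ✗
— 2 worlds.

4 and 2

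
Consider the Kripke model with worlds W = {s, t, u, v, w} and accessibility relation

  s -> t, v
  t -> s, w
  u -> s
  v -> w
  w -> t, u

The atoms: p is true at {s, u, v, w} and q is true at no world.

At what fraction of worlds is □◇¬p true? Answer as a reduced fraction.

s: successors {t, v}; ◇¬p there: t:F, v:F. ✗
t: successors {s, w}; ◇¬p there: s:T, w:T. ✓
u: successors {s}; ◇¬p there: s:T. ✓
v: successors {w}; ◇¬p there: w:T. ✓
w: successors {t, u}; ◇¬p there: t:F, u:F. ✗
That's 3 of 5 worlds, so 3/5.

3/5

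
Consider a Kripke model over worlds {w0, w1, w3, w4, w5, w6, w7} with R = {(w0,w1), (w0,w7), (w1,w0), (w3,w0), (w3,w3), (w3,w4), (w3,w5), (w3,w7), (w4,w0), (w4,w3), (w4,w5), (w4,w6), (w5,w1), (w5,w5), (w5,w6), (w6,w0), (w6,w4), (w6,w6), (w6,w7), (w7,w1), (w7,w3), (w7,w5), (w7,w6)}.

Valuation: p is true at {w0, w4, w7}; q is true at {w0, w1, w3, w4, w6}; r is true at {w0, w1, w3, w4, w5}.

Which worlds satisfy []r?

w0: successors {w1, w7}; r there: w1:T, w7:F. ✗
w1: successors {w0}; r there: w0:T. ✓
w3: successors {w0, w3, w4, w5, w7}; r there: w0:T, w3:T, w4:T, w5:T, w7:F. ✗
w4: successors {w0, w3, w5, w6}; r there: w0:T, w3:T, w5:T, w6:F. ✗
w5: successors {w1, w5, w6}; r there: w1:T, w5:T, w6:F. ✗
w6: successors {w0, w4, w6, w7}; r there: w0:T, w4:T, w6:F, w7:F. ✗
w7: successors {w1, w3, w5, w6}; r there: w1:T, w3:T, w5:T, w6:F. ✗

{w1}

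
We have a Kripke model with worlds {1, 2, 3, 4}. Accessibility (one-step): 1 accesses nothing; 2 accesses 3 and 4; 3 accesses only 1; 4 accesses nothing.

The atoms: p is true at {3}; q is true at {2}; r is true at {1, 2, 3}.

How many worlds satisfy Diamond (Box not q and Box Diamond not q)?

2

1: no successors, so Diamond (Box not q and Box Diamond not q) fails. ✗
2: successors {3, 4}; Box not q and Box Diamond not q there: 3:F, 4:T. ✓
3: successors {1}; Box not q and Box Diamond not q there: 1:T. ✓
4: no successors, so Diamond (Box not q and Box Diamond not q) fails. ✗
Satisfying worlds: {2, 3}.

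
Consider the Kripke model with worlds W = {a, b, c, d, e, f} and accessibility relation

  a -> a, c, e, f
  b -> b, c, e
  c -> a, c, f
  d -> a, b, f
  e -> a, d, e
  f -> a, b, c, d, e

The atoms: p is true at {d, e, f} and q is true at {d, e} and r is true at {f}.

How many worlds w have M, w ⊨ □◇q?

a: successors {a, c, e, f}; ◇q there: a:T, c:F, e:T, f:T. ✗
b: successors {b, c, e}; ◇q there: b:T, c:F, e:T. ✗
c: successors {a, c, f}; ◇q there: a:T, c:F, f:T. ✗
d: successors {a, b, f}; ◇q there: a:T, b:T, f:T. ✓
e: successors {a, d, e}; ◇q there: a:T, d:F, e:T. ✗
f: successors {a, b, c, d, e}; ◇q there: a:T, b:T, c:F, d:F, e:T. ✗
Satisfying worlds: {d}.

1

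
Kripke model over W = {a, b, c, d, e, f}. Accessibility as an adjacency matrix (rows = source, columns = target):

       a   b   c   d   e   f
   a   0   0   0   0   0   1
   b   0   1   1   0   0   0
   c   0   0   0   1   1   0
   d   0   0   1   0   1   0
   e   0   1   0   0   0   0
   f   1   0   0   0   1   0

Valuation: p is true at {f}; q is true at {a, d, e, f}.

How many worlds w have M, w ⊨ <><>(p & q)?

1

a: successors {f}; <>(p & q) there: f:F. ✗
b: successors {b, c}; <>(p & q) there: b:F, c:F. ✗
c: successors {d, e}; <>(p & q) there: d:F, e:F. ✗
d: successors {c, e}; <>(p & q) there: c:F, e:F. ✗
e: successors {b}; <>(p & q) there: b:F. ✗
f: successors {a, e}; <>(p & q) there: a:T, e:F. ✓
Satisfying worlds: {f}.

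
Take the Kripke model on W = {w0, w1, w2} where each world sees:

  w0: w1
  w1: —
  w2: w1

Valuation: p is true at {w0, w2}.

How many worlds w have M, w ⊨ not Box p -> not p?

w0: not Box p is T, not p is F. ✗
w1: not Box p is F, not p is T. ✓
w2: not Box p is T, not p is F. ✗
Satisfying worlds: {w1}.

1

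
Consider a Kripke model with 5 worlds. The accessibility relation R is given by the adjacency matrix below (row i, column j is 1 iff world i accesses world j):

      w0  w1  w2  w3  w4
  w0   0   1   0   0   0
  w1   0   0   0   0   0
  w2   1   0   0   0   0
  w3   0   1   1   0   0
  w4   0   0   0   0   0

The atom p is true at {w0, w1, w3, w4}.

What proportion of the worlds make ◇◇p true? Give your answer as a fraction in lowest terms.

2/5

w0: successors {w1}; ◇p there: w1:F. ✗
w1: no successors, so ◇◇p fails. ✗
w2: successors {w0}; ◇p there: w0:T. ✓
w3: successors {w1, w2}; ◇p there: w1:F, w2:T. ✓
w4: no successors, so ◇◇p fails. ✗
That's 2 of 5 worlds, so 2/5.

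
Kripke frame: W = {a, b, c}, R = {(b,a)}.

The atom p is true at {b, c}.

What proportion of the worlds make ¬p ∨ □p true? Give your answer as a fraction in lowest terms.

a: ¬p is T, □p is T. ✓
b: ¬p is F, □p is F. ✗
c: ¬p is F, □p is T. ✓
That's 2 of 3 worlds, so 2/3.

2/3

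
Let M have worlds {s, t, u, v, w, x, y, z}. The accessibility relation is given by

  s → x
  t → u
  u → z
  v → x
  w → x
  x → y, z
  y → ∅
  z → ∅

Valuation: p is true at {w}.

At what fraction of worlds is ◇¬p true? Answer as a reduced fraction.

s: successors {x}; ¬p there: x:T. ✓
t: successors {u}; ¬p there: u:T. ✓
u: successors {z}; ¬p there: z:T. ✓
v: successors {x}; ¬p there: x:T. ✓
w: successors {x}; ¬p there: x:T. ✓
x: successors {y, z}; ¬p there: y:T, z:T. ✓
y: no successors, so ◇¬p fails. ✗
z: no successors, so ◇¬p fails. ✗
That's 6 of 8 worlds, so 6/8 = 3/4.

3/4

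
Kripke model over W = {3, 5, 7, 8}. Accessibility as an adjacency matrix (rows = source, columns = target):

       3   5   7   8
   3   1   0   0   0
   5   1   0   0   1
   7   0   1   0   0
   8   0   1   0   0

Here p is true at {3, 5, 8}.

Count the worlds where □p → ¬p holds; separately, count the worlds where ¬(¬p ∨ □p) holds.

1 and 0

For □p → ¬p:
3: □p is T, ¬p is F. ✗
5: □p is T, ¬p is F. ✗
7: □p is T, ¬p is T. ✓
8: □p is T, ¬p is F. ✗
— 1 world.
For ¬(¬p ∨ □p):
3: ¬p ∨ □p is T. ✗
5: ¬p ∨ □p is T. ✗
7: ¬p ∨ □p is T. ✗
8: ¬p ∨ □p is T. ✗
— 0 worlds.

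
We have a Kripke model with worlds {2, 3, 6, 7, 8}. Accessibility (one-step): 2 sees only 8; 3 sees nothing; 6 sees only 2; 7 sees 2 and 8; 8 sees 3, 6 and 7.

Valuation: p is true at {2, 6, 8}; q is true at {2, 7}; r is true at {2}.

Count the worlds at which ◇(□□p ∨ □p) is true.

4

2: successors {8}; □□p ∨ □p there: 8:T. ✓
3: no successors, so ◇(□□p ∨ □p) fails. ✗
6: successors {2}; □□p ∨ □p there: 2:T. ✓
7: successors {2, 8}; □□p ∨ □p there: 2:T, 8:T. ✓
8: successors {3, 6, 7}; □□p ∨ □p there: 3:T, 6:T, 7:T. ✓
Satisfying worlds: {2, 6, 7, 8}.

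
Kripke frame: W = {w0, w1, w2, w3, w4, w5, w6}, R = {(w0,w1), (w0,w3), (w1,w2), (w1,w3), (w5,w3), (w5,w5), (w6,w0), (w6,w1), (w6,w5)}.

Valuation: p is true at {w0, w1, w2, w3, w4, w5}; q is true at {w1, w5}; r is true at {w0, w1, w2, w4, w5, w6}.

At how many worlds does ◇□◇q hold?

w0: successors {w1, w3}; □◇q there: w1:F, w3:T. ✓
w1: successors {w2, w3}; □◇q there: w2:T, w3:T. ✓
w2: no successors, so ◇□◇q fails. ✗
w3: no successors, so ◇□◇q fails. ✗
w4: no successors, so ◇□◇q fails. ✗
w5: successors {w3, w5}; □◇q there: w3:T, w5:F. ✓
w6: successors {w0, w1, w5}; □◇q there: w0:F, w1:F, w5:F. ✗
Satisfying worlds: {w0, w1, w5}.

3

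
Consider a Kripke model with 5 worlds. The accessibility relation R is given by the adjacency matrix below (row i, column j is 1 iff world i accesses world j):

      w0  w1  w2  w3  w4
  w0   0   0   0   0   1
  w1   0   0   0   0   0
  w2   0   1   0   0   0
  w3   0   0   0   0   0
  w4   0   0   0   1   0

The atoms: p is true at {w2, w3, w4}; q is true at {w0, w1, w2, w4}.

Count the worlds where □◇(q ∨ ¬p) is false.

3

w0: successors {w4}; ◇(q ∨ ¬p) there: w4:F. ✗
w1: no successors, so □◇(q ∨ ¬p) holds vacuously. ✓
w2: successors {w1}; ◇(q ∨ ¬p) there: w1:F. ✗
w3: no successors, so □◇(q ∨ ¬p) holds vacuously. ✓
w4: successors {w3}; ◇(q ∨ ¬p) there: w3:F. ✗
Satisfying worlds: {w1, w3}.
So □◇(q ∨ ¬p) fails at the other 3 worlds.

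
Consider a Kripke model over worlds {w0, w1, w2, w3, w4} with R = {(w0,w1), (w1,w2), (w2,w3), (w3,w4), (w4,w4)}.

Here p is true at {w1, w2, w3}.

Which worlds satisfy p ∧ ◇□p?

{w1}

w0: p is F, ◇□p is T. ✗
w1: p is T, ◇□p is T. ✓
w2: p is T, ◇□p is F. ✗
w3: p is T, ◇□p is F. ✗
w4: p is F, ◇□p is F. ✗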